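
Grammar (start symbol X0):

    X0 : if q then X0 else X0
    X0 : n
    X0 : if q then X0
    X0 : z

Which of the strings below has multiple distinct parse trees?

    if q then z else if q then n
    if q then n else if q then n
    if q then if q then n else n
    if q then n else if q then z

if q then z else if q then n: 1 tree
if q then n else if q then n: 1 tree
if q then if q then n else n: 2 trees
if q then n else if q then z: 1 tree

if q then if q then n else n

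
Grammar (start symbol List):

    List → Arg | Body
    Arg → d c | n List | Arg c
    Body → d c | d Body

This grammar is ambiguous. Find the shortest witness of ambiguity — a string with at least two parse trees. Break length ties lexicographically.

length 2: d c has 2 parse trees

Two derivations of d c:
  List ⇒ Arg ⇒ d c
  List ⇒ Body ⇒ d c

d c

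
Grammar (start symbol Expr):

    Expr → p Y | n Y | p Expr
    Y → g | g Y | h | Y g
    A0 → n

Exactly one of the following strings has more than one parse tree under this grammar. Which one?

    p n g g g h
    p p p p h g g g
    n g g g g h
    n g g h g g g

n g g h g g g

p n g g g h: 1 tree
p p p p h g g g: 1 tree
n g g g g h: 1 tree
n g g h g g g: 10 trees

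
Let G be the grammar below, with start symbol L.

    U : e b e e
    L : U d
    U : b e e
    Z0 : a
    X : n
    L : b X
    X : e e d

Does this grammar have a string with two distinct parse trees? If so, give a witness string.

Witness: b e e d

Derivation 1: L ⇒ U d ⇒ b e e d
Derivation 2: L ⇒ b X ⇒ b e e d

Two distinct leftmost derivations for the same string.

Ambiguous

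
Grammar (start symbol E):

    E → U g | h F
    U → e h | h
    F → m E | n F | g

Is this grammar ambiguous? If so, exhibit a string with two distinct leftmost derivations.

Ambiguous

Witness: h g

Derivation 1: E ⇒ U g ⇒ h g
Derivation 2: E ⇒ h F ⇒ h g

Two distinct leftmost derivations for the same string.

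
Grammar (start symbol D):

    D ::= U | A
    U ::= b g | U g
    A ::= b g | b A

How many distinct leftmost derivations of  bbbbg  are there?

1

Parse trees for bbbbg:
  [D [A b [A b [A b [A b g]]]]]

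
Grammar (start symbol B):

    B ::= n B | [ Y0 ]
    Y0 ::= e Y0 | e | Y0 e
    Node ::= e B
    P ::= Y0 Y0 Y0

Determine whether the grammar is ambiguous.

Ambiguous

Witness: [ e e ]

Derivation 1: B ⇒ [ Y0 ] ⇒ [ e Y0 ] ⇒ [ e e ]
Derivation 2: B ⇒ [ Y0 ] ⇒ [ Y0 e ] ⇒ [ e e ]

Two distinct leftmost derivations for the same string.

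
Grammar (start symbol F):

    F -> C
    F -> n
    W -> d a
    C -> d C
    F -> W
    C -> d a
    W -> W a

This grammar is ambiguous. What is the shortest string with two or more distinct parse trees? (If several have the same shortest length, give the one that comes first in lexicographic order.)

d a

length 1: no string has ≥2 trees
length 2: d a has 2 parse trees

Two derivations of d a:
  F ⇒ C ⇒ d a
  F ⇒ W ⇒ d a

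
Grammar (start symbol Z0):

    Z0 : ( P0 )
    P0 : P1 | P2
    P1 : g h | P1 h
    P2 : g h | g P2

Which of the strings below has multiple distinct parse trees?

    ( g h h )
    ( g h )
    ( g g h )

( g h )

( g h h ): 1 tree
( g h ): 2 trees
( g g h ): 1 tree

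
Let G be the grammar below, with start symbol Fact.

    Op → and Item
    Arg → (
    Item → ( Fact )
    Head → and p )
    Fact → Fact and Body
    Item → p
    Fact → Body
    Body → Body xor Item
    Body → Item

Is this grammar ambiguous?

Only Fact, Body, Item are reachable from Fact; ignoring the rest: Fact → Fact and Body | Body  ;  Body → Body xor Item | Item  — a left-associative chain with Item at the bottom. Each string factors uniquely by precedence.

Unambiguous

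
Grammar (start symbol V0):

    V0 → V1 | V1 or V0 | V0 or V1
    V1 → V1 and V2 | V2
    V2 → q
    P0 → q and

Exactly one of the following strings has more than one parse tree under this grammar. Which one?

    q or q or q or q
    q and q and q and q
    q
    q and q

q or q or q or q

q or q or q or q: 8 trees
q and q and q and q: 1 tree
q: 1 tree
q and q: 1 tree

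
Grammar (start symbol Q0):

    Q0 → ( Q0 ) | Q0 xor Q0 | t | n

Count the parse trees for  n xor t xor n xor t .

Parse trees for n xor t xor n xor t:
  [Q0 [Q0 n] xor [Q0 [Q0 t] xor [Q0 [Q0 n] xor [Q0 t]]]]
  [Q0 [Q0 n] xor [Q0 [Q0 [Q0 t] xor [Q0 n]] xor [Q0 t]]]
  [Q0 [Q0 [Q0 n] xor [Q0 t]] xor [Q0 [Q0 n] xor [Q0 t]]]
  [Q0 [Q0 [Q0 n] xor [Q0 [Q0 t] xor [Q0 n]]] xor [Q0 t]]
  [Q0 [Q0 [Q0 [Q0 n] xor [Q0 t]] xor [Q0 n]] xor [Q0 t]]

5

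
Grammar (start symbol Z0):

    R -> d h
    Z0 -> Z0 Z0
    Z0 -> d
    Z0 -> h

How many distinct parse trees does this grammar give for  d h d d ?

Parse trees for d h d d:
  [Z0 [Z0 d] [Z0 [Z0 h] [Z0 [Z0 d] [Z0 d]]]]
  [Z0 [Z0 d] [Z0 [Z0 [Z0 h] [Z0 d]] [Z0 d]]]
  [Z0 [Z0 [Z0 d] [Z0 h]] [Z0 [Z0 d] [Z0 d]]]
  [Z0 [Z0 [Z0 d] [Z0 [Z0 h] [Z0 d]]] [Z0 d]]
  [Z0 [Z0 [Z0 [Z0 d] [Z0 h]] [Z0 d]] [Z0 d]]

5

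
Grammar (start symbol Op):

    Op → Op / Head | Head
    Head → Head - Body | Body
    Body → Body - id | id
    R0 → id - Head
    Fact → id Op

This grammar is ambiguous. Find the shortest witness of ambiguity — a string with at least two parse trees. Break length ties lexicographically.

id - id

length 1: no string has ≥2 trees
length 3: id - id has 2 parse trees

Two derivations of id - id:
  Op ⇒ Head ⇒ Head - Body ⇒ Body - Body ⇒ id - Body ⇒ id - id
  Op ⇒ Head ⇒ Body ⇒ Body - id ⇒ id - id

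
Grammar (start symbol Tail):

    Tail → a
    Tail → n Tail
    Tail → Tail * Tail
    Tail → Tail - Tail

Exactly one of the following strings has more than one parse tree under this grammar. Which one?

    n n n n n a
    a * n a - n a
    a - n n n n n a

a * n a - n a

n n n n n a: 1 tree
a * n a - n a: 3 trees
a - n n n n n a: 1 tree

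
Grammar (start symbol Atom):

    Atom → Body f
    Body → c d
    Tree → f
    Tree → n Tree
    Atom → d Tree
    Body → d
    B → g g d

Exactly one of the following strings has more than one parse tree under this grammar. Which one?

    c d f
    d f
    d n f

d f

c d f: 1 tree
d f: 2 trees
d n f: 1 tree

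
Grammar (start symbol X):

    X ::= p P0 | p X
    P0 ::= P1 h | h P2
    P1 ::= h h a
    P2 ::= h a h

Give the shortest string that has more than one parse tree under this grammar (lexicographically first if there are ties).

length 5: p h h a h has 2 parse trees

Two derivations of p h h a h:
  X ⇒ p P0 ⇒ p P1 h ⇒ p h h a h
  X ⇒ p P0 ⇒ p h P2 ⇒ p h h a h

p h h a h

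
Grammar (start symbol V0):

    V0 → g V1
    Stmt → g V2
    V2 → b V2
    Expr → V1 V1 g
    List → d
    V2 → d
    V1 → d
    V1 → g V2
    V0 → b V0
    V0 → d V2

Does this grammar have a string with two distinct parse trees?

Only V0, V1, V2 are reachable from V0; ignoring the rest: The reachable rules are right-linear with at most one rule per (nonterminal, next-terminal) pair. Each input token forces the next rule, so parsing is deterministic.

Unambiguous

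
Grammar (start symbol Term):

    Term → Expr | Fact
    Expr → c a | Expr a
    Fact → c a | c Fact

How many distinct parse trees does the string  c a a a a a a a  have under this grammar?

Parse trees for c a a a a a a a:
  [Term [Expr [Expr [Expr [Expr [Expr [Expr [Expr c a] a] a] a] a] a] a]]

1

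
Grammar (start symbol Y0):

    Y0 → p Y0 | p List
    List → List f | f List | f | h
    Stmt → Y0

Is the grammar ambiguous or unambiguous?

Witness: p f f

Derivation 1: Y0 ⇒ p List ⇒ p List f ⇒ p f f
Derivation 2: Y0 ⇒ p List ⇒ p f List ⇒ p f f

Two distinct leftmost derivations for the same string.

Ambiguous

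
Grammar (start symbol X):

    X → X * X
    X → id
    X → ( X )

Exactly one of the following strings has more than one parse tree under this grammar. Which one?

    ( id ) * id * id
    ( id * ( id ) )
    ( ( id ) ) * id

( id ) * id * id

( id ) * id * id: 2 trees
( id * ( id ) ): 1 tree
( ( id ) ) * id: 1 tree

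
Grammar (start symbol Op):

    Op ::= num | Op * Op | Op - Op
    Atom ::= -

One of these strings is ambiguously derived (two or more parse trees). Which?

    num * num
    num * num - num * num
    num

num * num: 1 tree
num * num - num * num: 5 trees
num: 1 tree

num * num - num * num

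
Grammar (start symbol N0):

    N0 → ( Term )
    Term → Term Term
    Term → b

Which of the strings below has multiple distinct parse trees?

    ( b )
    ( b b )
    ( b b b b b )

( b ): 1 tree
( b b ): 1 tree
( b b b b b ): 14 trees

( b b b b b )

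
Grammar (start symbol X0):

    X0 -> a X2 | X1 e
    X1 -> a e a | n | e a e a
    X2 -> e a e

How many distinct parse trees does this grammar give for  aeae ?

2

Parse trees for aeae:
  [X0 a [X2 e a e]]
  [X0 [X1 a e a] e]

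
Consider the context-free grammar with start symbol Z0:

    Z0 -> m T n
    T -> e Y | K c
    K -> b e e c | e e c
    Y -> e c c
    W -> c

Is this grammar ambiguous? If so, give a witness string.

Ambiguous

Witness: m e e c c n

Derivation 1: Z0 ⇒ m T n ⇒ m e Y n ⇒ m e e c c n
Derivation 2: Z0 ⇒ m T n ⇒ m K c n ⇒ m e e c c n

Two distinct leftmost derivations for the same string.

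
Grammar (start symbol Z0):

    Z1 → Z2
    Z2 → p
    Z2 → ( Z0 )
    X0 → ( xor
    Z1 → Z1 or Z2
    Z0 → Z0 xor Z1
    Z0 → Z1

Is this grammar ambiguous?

(X0 is unreachable from Z0, so its rules don't affect L(Z0).) The grammar is stratified — Z0 handles 'xor' (left-recursive), Z1 handles 'or', Z2 atoms. Each operator has a fixed associativity and precedence level, so every string has one parse.

Unambiguous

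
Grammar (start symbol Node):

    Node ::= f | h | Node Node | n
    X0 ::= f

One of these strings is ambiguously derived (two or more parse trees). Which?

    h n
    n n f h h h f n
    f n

n n f h h h f n

h n: 1 tree
n n f h h h f n: 429 trees
f n: 1 tree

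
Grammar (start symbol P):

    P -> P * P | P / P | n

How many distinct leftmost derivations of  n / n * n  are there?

2

Parse trees for n / n * n:
  [P [P [P n] / [P n]] * [P n]]
  [P [P n] / [P [P n] * [P n]]]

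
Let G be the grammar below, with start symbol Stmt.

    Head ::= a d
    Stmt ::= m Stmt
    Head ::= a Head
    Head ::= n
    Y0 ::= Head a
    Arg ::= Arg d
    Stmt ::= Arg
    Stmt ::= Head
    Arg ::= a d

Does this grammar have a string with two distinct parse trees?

Witness: a d

Derivation 1: Stmt ⇒ Arg ⇒ a d
Derivation 2: Stmt ⇒ Head ⇒ a d

Two distinct leftmost derivations for the same string.

Ambiguous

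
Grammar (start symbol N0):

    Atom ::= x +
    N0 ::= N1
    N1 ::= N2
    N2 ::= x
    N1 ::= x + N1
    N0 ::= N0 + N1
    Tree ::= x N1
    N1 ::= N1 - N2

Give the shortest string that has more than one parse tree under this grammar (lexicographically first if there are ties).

length 1: no string has ≥2 trees
length 3: x + x has 2 parse trees

Two derivations of x + x:
  N0 ⇒ N1 ⇒ x + N1 ⇒ x + N2 ⇒ x + x
  N0 ⇒ N0 + N1 ⇒ N1 + N1 ⇒ N2 + N1 ⇒ x + N1 ⇒ x + N2 ⇒ x + x

x + x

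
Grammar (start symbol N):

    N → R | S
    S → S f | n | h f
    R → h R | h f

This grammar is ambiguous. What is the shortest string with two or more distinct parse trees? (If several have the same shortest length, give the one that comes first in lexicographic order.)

length 1: no string has ≥2 trees
length 2: h f has 2 parse trees

Two derivations of h f:
  N ⇒ R ⇒ h f
  N ⇒ S ⇒ h f

h f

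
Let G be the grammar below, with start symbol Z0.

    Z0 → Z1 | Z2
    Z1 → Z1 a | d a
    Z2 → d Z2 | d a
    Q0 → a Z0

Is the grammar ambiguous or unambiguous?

Ambiguous

Witness: d a

Derivation 1: Z0 ⇒ Z1 ⇒ d a
Derivation 2: Z0 ⇒ Z2 ⇒ d a

Two distinct leftmost derivations for the same string.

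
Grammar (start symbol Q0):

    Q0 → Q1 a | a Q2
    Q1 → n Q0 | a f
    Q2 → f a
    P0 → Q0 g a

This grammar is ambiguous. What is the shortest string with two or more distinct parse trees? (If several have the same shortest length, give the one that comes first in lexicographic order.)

a f a

length 3: a f a has 2 parse trees

Two derivations of a f a:
  Q0 ⇒ Q1 a ⇒ a f a
  Q0 ⇒ a Q2 ⇒ a f a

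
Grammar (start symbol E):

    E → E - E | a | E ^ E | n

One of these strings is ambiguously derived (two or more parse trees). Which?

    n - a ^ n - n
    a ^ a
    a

n - a ^ n - n

n - a ^ n - n: 5 trees
a ^ a: 1 tree
a: 1 tree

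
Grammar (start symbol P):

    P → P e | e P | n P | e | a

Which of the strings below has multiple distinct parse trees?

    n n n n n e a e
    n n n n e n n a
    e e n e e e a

n n n n n e a e

n n n n n e a e: 7 trees
n n n n e n n a: 1 tree
e e n e e e a: 1 tree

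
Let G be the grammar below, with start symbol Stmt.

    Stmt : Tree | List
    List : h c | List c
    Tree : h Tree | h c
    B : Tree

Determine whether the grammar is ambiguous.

Ambiguous

Witness: h c

Derivation 1: Stmt ⇒ Tree ⇒ h c
Derivation 2: Stmt ⇒ List ⇒ h c

Two distinct leftmost derivations for the same string.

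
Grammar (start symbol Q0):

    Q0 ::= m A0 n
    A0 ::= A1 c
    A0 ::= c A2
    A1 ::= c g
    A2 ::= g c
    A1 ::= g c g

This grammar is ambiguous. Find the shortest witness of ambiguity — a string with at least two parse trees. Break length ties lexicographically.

m c g c n

length 5: m c g c n has 2 parse trees

Two derivations of m c g c n:
  Q0 ⇒ m A0 n ⇒ m A1 c n ⇒ m c g c n
  Q0 ⇒ m A0 n ⇒ m c A2 n ⇒ m c g c n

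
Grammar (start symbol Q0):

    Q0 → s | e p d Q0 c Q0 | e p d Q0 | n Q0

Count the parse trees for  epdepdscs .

Parse trees for epdepdscs:
  [Q0 e p d [Q0 e p d [Q0 s]] c [Q0 s]]
  [Q0 e p d [Q0 e p d [Q0 s] c [Q0 s]]]

2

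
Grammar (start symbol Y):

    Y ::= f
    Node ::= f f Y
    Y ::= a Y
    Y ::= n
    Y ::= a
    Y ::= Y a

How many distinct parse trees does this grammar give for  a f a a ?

Parse trees for a f a a:
  [Y a [Y [Y [Y f] a] a]]
  [Y [Y a [Y [Y f] a]] a]
  [Y [Y [Y a [Y f]] a] a]

3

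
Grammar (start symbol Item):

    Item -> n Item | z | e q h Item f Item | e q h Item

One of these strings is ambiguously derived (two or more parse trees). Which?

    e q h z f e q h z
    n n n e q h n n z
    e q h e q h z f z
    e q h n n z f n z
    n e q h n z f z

e q h z f e q h z: 1 tree
n n n e q h n n z: 1 tree
e q h e q h z f z: 2 trees
e q h n n z f n z: 1 tree
n e q h n z f z: 1 tree

e q h e q h z f z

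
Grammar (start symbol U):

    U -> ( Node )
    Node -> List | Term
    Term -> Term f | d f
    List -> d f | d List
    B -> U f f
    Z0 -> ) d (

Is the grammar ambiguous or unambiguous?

Witness: ( d f )

Derivation 1: U ⇒ ( Node ) ⇒ ( List ) ⇒ ( d f )
Derivation 2: U ⇒ ( Node ) ⇒ ( Term ) ⇒ ( d f )

Two distinct leftmost derivations for the same string.

Ambiguous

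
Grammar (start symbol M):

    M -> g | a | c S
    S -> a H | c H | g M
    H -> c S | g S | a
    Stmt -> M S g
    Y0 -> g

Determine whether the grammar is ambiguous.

Unambiguous

Only M, S, H are reachable from M; ignoring the rest: Restricted to the reachable nonterminals, every rule has the form A → t or A → t B, and no two rules for the same A share a first terminal. The grammar encodes a DFA — one run per string.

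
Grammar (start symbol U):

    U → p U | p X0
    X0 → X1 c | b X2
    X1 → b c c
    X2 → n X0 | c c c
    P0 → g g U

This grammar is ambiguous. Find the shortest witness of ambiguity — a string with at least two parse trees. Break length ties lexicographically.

length 5: p b c c c has 2 parse trees

Two derivations of p b c c c:
  U ⇒ p X0 ⇒ p X1 c ⇒ p b c c c
  U ⇒ p X0 ⇒ p b X2 ⇒ p b c c c

p b c c c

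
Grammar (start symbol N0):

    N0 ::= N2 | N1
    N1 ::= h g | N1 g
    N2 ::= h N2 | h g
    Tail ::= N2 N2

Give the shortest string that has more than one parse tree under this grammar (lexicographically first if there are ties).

h g

length 2: h g has 2 parse trees

Two derivations of h g:
  N0 ⇒ N2 ⇒ h g
  N0 ⇒ N1 ⇒ h g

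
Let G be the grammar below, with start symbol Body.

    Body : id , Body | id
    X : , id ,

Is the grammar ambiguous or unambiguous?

Only Body is reachable from Body; ignoring the rest: The reachable grammar is A → atom sep A | atom. Each atom is followed by either the separator (recurse) or end-of-string (stop) — no choice point.

Unambiguous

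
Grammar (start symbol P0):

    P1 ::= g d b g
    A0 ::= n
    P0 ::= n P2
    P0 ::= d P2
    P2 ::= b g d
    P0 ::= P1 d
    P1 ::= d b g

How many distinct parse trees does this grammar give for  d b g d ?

2

Parse trees for d b g d:
  [P0 d [P2 b g d]]
  [P0 [P1 d b g] d]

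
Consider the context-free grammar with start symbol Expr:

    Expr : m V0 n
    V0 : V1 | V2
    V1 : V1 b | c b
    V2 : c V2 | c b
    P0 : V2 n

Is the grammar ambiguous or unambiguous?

Ambiguous

Witness: m c b n

Derivation 1: Expr ⇒ m V0 n ⇒ m V1 n ⇒ m c b n
Derivation 2: Expr ⇒ m V0 n ⇒ m V2 n ⇒ m c b n

Two distinct leftmost derivations for the same string.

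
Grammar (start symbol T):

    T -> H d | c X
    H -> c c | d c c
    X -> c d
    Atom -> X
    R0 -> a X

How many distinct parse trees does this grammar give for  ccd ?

Parse trees for ccd:
  [T [H c c] d]
  [T c [X c d]]

2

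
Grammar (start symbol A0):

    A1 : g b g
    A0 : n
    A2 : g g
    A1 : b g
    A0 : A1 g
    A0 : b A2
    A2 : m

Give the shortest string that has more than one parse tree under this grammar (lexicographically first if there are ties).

length 1: no string has ≥2 trees
length 2: no string has ≥2 trees
length 3: b g g has 2 parse trees

Two derivations of b g g:
  A0 ⇒ A1 g ⇒ b g g
  A0 ⇒ b A2 ⇒ b g g

b g g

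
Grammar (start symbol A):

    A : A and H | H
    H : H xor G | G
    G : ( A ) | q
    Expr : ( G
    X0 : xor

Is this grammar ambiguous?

Unambiguous

Only A, H, G are reachable from A; ignoring the rest: A → A and H | H  ;  H → H xor G | G  — a left-associative chain with G at the bottom. Each string factors uniquely by precedence.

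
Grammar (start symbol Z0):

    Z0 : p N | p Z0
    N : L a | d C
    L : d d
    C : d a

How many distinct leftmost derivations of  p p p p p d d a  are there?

2

Parse trees for p p p p p d d a:
  [Z0 p [Z0 p [Z0 p [Z0 p [Z0 p [N [L d d] a]]]]]]
  [Z0 p [Z0 p [Z0 p [Z0 p [Z0 p [N d [C d a]]]]]]]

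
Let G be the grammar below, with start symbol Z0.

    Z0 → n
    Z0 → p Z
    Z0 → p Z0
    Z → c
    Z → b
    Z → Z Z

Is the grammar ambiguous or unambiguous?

Witness: p b b b

Derivation 1: Z0 ⇒ p Z ⇒ p Z Z ⇒ p b Z ⇒ p b Z Z ⇒ p b b Z ⇒ p b b b
Derivation 2: Z0 ⇒ p Z ⇒ p Z Z ⇒ p Z Z Z ⇒ p b Z Z ⇒ p b b Z ⇒ p b b b

Two distinct leftmost derivations for the same string.

Ambiguous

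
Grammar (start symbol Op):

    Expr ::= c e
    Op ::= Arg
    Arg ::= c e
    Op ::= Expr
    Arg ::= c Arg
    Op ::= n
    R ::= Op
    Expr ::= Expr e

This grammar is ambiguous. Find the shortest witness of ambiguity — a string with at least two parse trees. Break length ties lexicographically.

length 1: no string has ≥2 trees
length 2: c e has 2 parse trees

Two derivations of c e:
  Op ⇒ Arg ⇒ c e
  Op ⇒ Expr ⇒ c e

c e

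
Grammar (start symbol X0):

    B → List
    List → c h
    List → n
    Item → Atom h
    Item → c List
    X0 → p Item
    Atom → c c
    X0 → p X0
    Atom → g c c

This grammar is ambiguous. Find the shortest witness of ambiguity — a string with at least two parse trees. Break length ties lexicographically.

p c c h

length 3: no string has ≥2 trees
length 4: p c c h has 2 parse trees

Two derivations of p c c h:
  X0 ⇒ p Item ⇒ p Atom h ⇒ p c c h
  X0 ⇒ p Item ⇒ p c List ⇒ p c c h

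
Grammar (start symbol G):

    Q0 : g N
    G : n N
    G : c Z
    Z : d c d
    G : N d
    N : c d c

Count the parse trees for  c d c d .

Parse trees for c d c d:
  [G c [Z d c d]]
  [G [N c d c] d]

2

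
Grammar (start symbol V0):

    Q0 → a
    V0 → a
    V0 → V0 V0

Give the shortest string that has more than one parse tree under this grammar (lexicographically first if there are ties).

length 1: no string has ≥2 trees
length 2: no string has ≥2 trees
length 3: a a a has 2 parse trees

Two derivations of a a a:
  V0 ⇒ V0 V0 ⇒ a V0 ⇒ a V0 V0 ⇒ a a V0 ⇒ a a a
  V0 ⇒ V0 V0 ⇒ V0 V0 V0 ⇒ a V0 V0 ⇒ a a V0 ⇒ a a a

a a a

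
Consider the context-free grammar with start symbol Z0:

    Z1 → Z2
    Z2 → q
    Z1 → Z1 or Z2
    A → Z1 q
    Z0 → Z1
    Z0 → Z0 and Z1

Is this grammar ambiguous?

Unambiguous

(A is unreachable from Z0, so its rules don't affect L(Z0).) This is a standard precedence ladder (Z0 over Z1 over Z2), with each level left-recursive on its own operator ('and' at Z0, 'or' at Z1). That structure is LR(1), hence unambiguous.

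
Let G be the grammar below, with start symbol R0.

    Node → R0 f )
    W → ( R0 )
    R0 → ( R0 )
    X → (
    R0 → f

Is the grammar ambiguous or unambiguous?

(Node, X, W are unreachable from R0, so their rules don't affect L(R0).) Each string is a nest of matched brackets around a single atom. An opening bracket forces the recursive rule; an atom forces the base rule.

Unambiguous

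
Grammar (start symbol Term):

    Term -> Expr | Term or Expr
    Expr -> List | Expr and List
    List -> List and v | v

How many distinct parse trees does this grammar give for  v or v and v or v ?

2

Parse trees for v or v and v or v:
  [Term [Term [Term [Expr [List v]]] or [Expr [List [List v] and v]]] or [Expr [List v]]]
  [Term [Term [Term [Expr [List v]]] or [Expr [Expr [List v]] and [List v]]] or [Expr [List v]]]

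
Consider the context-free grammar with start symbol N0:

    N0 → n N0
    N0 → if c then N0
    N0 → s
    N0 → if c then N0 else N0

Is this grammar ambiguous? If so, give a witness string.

Ambiguous

Witness: if c then if c then s else s

Derivation 1: N0 ⇒ if c then N0 ⇒ if c then if c then N0 else N0 ⇒ if c then if c then s else N0 ⇒ if c then if c then s else s
Derivation 2: N0 ⇒ if c then N0 else N0 ⇒ if c then if c then N0 else N0 ⇒ if c then if c then s else N0 ⇒ if c then if c then s else s

Two distinct leftmost derivations for the same string.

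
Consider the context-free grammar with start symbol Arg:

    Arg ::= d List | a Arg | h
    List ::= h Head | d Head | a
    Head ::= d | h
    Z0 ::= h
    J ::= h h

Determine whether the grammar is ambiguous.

Unambiguous

(Z0, J are unreachable from Arg, so their rules don't affect L(Arg).) Each reachable nonterminal has at most one production per leading terminal, and all productions are right-linear; the derivation is determined token-by-token.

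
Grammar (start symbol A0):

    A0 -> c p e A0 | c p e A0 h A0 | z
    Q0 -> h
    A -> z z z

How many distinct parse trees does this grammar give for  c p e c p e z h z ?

2

Parse trees for c p e c p e z h z:
  [A0 c p e [A0 c p e [A0 z] h [A0 z]]]
  [A0 c p e [A0 c p e [A0 z]] h [A0 z]]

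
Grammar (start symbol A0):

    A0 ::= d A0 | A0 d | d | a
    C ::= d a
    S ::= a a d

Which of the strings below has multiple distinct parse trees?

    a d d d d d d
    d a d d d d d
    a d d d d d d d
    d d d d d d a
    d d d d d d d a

d a d d d d d

a d d d d d d: 1 tree
d a d d d d d: 6 trees
a d d d d d d d: 1 tree
d d d d d d a: 1 tree
d d d d d d d a: 1 tree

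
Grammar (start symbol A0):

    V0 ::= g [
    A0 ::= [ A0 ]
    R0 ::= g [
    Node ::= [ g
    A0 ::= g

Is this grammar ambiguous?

Unambiguous

(V0, Node, R0 are unreachable from A0, so their rules don't affect L(A0).) Each string is a nest of matched brackets around a single atom. An opening bracket forces the recursive rule; an atom forces the base rule.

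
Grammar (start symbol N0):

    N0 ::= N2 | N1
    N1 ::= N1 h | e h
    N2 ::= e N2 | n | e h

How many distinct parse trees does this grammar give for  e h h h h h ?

Parse trees for e h h h h h:
  [N0 [N1 [N1 [N1 [N1 [N1 e h] h] h] h] h]]

1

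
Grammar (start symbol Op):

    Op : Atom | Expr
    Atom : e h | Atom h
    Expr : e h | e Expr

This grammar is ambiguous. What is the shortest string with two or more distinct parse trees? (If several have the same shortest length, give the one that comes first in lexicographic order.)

length 2: e h has 2 parse trees

Two derivations of e h:
  Op ⇒ Atom ⇒ e h
  Op ⇒ Expr ⇒ e h

e h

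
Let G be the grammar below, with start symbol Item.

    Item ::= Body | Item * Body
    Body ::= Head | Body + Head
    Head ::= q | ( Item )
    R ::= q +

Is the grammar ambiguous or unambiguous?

Unambiguous

(R is unreachable from Item, so its rules don't affect L(Item).) The grammar is stratified — Item handles '*' (left-recursive), Body handles '+', Head atoms. Each operator has a fixed associativity and precedence level, so every string has one parse.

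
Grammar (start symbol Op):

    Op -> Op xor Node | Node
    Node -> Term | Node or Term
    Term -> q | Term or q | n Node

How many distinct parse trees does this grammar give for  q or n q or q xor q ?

Parse trees for q or n q or q xor q:
  [Op [Op [Node [Node [Term q]] or [Term [Term n [Node [Term q]]] or q]]] xor [Node [Term q]]]
  [Op [Op [Node [Node [Term q]] or [Term n [Node [Term [Term q] or q]]]]] xor [Node [Term q]]]
  [Op [Op [Node [Node [Term q]] or [Term n [Node [Node [Term q]] or [Term q]]]]] xor [Node [Term q]]]
  [Op [Op [Node [Node [Node [Term q]] or [Term n [Node [Term q]]]] or [Term q]]] xor [Node [Term q]]]

4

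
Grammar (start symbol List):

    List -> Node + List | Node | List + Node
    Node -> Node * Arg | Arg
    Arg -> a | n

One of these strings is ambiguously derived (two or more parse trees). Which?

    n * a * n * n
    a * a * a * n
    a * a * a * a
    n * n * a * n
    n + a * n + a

n + a * n + a

n * a * n * n: 1 tree
a * a * a * n: 1 tree
a * a * a * a: 1 tree
n * n * a * n: 1 tree
n + a * n + a: 4 trees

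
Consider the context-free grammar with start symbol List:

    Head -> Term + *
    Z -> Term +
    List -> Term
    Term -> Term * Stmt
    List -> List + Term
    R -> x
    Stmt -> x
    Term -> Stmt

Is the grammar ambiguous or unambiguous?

(Head, R, Z are unreachable from List, so their rules don't affect L(List).) The grammar is stratified — List handles '+' (left-recursive), Term handles '*', Stmt atoms. Each operator has a fixed associativity and precedence level, so every string has one parse.

Unambiguous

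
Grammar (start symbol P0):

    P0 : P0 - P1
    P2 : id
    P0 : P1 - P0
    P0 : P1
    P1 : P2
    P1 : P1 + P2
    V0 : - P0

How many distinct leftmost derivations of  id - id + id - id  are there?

Parse trees for id - id + id - id:
  [P0 [P0 [P0 [P1 [P2 id]]] - [P1 [P1 [P2 id]] + [P2 id]]] - [P1 [P2 id]]]
  [P0 [P0 [P1 [P2 id]] - [P0 [P1 [P1 [P2 id]] + [P2 id]]]] - [P1 [P2 id]]]
  [P0 [P1 [P2 id]] - [P0 [P0 [P1 [P1 [P2 id]] + [P2 id]]] - [P1 [P2 id]]]]
  [P0 [P1 [P2 id]] - [P0 [P1 [P1 [P2 id]] + [P2 id]] - [P0 [P1 [P2 id]]]]]

4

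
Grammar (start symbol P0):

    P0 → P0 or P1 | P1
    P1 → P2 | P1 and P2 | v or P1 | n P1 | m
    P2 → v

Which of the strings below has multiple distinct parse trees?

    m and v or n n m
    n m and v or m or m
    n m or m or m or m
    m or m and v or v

m and v or n n m: 1 tree
n m and v or m or m: 2 trees
n m or m or m or m: 1 tree
m or m and v or v: 1 tree

n m and v or m or m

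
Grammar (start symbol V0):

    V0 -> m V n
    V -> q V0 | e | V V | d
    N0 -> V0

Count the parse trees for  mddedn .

Parse trees for mddedn:
  [V0 m [V [V d] [V [V d] [V [V e] [V d]]]] n]
  [V0 m [V [V d] [V [V [V d] [V e]] [V d]]] n]
  [V0 m [V [V [V d] [V d]] [V [V e] [V d]]] n]
  [V0 m [V [V [V d] [V [V d] [V e]]] [V d]] n]
  [V0 m [V [V [V [V d] [V d]] [V e]] [V d]] n]

5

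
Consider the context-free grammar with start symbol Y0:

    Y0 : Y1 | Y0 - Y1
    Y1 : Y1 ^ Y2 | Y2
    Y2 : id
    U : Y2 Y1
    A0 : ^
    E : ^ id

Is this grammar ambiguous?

Only Y0, Y1, Y2 are reachable from Y0; ignoring the rest: This is a standard precedence ladder (Y0 over Y1 over Y2), with each level left-recursive on its own operator ('-' at Y0, '^' at Y1). That structure is LR(1), hence unambiguous.

Unambiguous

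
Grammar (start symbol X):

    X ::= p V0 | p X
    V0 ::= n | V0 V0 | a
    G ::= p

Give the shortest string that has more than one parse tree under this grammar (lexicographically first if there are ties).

p a a a

length 2: no string has ≥2 trees
length 3: no string has ≥2 trees
length 4: p a a a has 2 parse trees

Two derivations of p a a a:
  X ⇒ p V0 ⇒ p V0 V0 ⇒ p V0 V0 V0 ⇒ p a V0 V0 ⇒ p a a V0 ⇒ p a a a
  X ⇒ p V0 ⇒ p V0 V0 ⇒ p a V0 ⇒ p a V0 V0 ⇒ p a a V0 ⇒ p a a a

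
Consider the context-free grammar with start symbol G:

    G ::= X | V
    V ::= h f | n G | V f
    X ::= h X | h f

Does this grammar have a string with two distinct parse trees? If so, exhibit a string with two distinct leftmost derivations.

Ambiguous

Witness: h f

Derivation 1: G ⇒ X ⇒ h f
Derivation 2: G ⇒ V ⇒ h f

Two distinct leftmost derivations for the same string.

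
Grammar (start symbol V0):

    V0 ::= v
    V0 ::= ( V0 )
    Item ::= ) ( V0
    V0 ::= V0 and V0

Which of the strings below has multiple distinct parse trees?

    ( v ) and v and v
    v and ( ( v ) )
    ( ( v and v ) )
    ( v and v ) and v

( v ) and v and v: 2 trees
v and ( ( v ) ): 1 tree
( ( v and v ) ): 1 tree
( v and v ) and v: 1 tree

( v ) and v and v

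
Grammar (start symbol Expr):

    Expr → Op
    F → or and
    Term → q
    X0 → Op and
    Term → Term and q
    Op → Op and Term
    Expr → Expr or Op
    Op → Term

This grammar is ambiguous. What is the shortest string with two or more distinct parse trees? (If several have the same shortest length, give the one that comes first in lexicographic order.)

length 1: no string has ≥2 trees
length 3: q and q has 2 parse trees

Two derivations of q and q:
  Expr ⇒ Op ⇒ Op and Term ⇒ Term and Term ⇒ q and Term ⇒ q and q
  Expr ⇒ Op ⇒ Term ⇒ Term and q ⇒ q and q

q and q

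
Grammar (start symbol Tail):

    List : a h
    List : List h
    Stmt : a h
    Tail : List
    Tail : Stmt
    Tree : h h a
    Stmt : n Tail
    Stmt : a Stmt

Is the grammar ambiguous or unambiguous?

Witness: a h

Derivation 1: Tail ⇒ List ⇒ a h
Derivation 2: Tail ⇒ Stmt ⇒ a h

Two distinct leftmost derivations for the same string.

Ambiguous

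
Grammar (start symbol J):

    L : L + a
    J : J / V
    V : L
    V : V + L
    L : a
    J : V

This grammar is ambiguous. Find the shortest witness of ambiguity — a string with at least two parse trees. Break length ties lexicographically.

length 1: no string has ≥2 trees
length 3: a + a has 2 parse trees

Two derivations of a + a:
  J ⇒ V ⇒ L ⇒ L + a ⇒ a + a
  J ⇒ V ⇒ V + L ⇒ L + L ⇒ a + L ⇒ a + a

a + a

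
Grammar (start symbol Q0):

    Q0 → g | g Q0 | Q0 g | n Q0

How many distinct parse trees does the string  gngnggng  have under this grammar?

1

Parse trees for gngnggng:
  [Q0 g [Q0 n [Q0 g [Q0 n [Q0 g [Q0 g [Q0 n [Q0 g]]]]]]]]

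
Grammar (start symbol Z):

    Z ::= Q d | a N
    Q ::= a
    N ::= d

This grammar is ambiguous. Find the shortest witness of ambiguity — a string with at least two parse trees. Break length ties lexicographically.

length 2: a d has 2 parse trees

Two derivations of a d:
  Z ⇒ Q d ⇒ a d
  Z ⇒ a N ⇒ a d

a d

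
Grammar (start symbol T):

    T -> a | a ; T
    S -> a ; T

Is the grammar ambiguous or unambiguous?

(S is unreachable from T, so its rules don't affect L(T).) Right-recursive list with a separator: after each atom, whether the separator follows determines the rule. One parse per string.

Unambiguous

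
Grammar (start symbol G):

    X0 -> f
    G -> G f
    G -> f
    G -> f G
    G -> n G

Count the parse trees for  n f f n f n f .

1

Parse trees for n f f n f n f:
  [G n [G f [G f [G n [G f [G n [G f]]]]]]]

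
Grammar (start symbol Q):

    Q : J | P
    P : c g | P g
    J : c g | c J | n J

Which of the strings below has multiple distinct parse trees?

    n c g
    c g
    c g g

c g

n c g: 1 tree
c g: 2 trees
c g g: 1 tree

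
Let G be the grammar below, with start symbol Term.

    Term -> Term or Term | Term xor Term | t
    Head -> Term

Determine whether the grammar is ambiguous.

Ambiguous

Witness: t or t or t

Derivation 1: Term ⇒ Term or Term ⇒ Term or Term or Term ⇒ t or Term or Term ⇒ t or t or Term ⇒ t or t or t
Derivation 2: Term ⇒ Term or Term ⇒ t or Term ⇒ t or Term or Term ⇒ t or t or Term ⇒ t or t or t

Two distinct leftmost derivations for the same string.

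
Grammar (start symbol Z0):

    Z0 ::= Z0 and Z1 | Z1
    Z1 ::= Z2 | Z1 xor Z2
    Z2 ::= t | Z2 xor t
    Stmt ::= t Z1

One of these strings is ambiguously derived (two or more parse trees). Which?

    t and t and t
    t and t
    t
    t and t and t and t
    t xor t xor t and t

t xor t xor t and t

t and t and t: 1 tree
t and t: 1 tree
t: 1 tree
t and t and t and t: 1 tree
t xor t xor t and t: 4 trees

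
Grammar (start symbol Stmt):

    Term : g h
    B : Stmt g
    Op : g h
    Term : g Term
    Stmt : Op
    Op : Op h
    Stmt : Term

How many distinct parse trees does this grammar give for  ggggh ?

1

Parse trees for ggggh:
  [Stmt [Term g [Term g [Term g [Term g h]]]]]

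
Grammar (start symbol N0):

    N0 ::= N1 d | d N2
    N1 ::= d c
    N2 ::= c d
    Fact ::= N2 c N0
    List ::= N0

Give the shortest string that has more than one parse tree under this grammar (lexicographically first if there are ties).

d c d

length 3: d c d has 2 parse trees

Two derivations of d c d:
  N0 ⇒ N1 d ⇒ d c d
  N0 ⇒ d N2 ⇒ d c d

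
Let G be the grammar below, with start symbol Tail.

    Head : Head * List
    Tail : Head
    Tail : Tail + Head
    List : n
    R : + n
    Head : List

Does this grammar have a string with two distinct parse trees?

(R is unreachable from Tail, so its rules don't affect L(Tail).) This is a standard precedence ladder (Tail over Head over List), with each level left-recursive on its own operator ('+' at Tail, '*' at Head). That structure is LR(1), hence unambiguous.

Unambiguous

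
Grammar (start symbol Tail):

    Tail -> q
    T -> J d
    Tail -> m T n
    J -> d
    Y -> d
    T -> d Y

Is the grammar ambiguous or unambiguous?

Ambiguous

Witness: m d d n

Derivation 1: Tail ⇒ m T n ⇒ m J d n ⇒ m d d n
Derivation 2: Tail ⇒ m T n ⇒ m d Y n ⇒ m d d n

Two distinct leftmost derivations for the same string.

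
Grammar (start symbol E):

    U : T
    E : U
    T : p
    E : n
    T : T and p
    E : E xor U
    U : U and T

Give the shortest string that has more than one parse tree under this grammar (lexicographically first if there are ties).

length 1: no string has ≥2 trees
length 3: p and p has 2 parse trees

Two derivations of p and p:
  E ⇒ U ⇒ T ⇒ T and p ⇒ p and p
  E ⇒ U ⇒ U and T ⇒ T and T ⇒ p and T ⇒ p and p

p and p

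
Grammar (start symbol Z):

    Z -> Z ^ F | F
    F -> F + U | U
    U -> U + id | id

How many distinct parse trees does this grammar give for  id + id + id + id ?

8

Parse trees for id + id + id + id:
  [Z [F [F [U id]] + [U [U [U id] + id] + id]]]
  [Z [F [F [F [U id]] + [U id]] + [U [U id] + id]]]
  [Z [F [F [U [U id] + id]] + [U [U id] + id]]]
  [Z [F [F [F [U id]] + [U [U id] + id]] + [U id]]]
  [Z [F [F [F [F [U id]] + [U id]] + [U id]] + [U id]]]
  [Z [F [F [F [U [U id] + id]] + [U id]] + [U id]]]
  [Z [F [F [U [U [U id] + id] + id]] + [U id]]]
  [Z [F [U [U [U [U id] + id] + id] + id]]]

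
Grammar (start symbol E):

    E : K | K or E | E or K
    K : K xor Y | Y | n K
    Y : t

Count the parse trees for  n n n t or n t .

2

Parse trees for n n n t or n t:
  [E [K n [K n [K n [K [Y t]]]]] or [E [K n [K [Y t]]]]]
  [E [E [K n [K n [K n [K [Y t]]]]]] or [K n [K [Y t]]]]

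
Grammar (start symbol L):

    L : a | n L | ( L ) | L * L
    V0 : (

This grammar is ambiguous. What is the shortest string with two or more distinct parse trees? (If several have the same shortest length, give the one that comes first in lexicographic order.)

n a * a

length 1: no string has ≥2 trees
length 2: no string has ≥2 trees
length 3: no string has ≥2 trees
length 4: n a * a has 2 parse trees

Two derivations of n a * a:
  L ⇒ n L ⇒ n L * L ⇒ n a * L ⇒ n a * a
  L ⇒ L * L ⇒ n L * L ⇒ n a * L ⇒ n a * a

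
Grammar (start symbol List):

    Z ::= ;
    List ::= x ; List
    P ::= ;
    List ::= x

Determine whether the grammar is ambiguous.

Only List is reachable from List; ignoring the rest: Right-recursive list with a separator: after each atom, whether the separator follows determines the rule. One parse per string.

Unambiguous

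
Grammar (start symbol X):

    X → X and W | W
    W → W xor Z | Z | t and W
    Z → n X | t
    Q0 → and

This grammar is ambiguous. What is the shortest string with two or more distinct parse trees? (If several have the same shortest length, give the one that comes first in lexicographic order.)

t and t

length 1: no string has ≥2 trees
length 2: no string has ≥2 trees
length 3: t and t has 2 parse trees

Two derivations of t and t:
  X ⇒ X and W ⇒ W and W ⇒ Z and W ⇒ t and W ⇒ t and Z ⇒ t and t
  X ⇒ W ⇒ t and W ⇒ t and Z ⇒ t and t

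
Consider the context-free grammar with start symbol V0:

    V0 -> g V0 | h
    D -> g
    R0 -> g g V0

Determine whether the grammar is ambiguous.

Unambiguous

(D, R0 are unreachable from V0, so their rules don't affect L(V0).) The reachable rules are right-linear with at most one rule per (nonterminal, next-terminal) pair. Each input token forces the next rule, so parsing is deterministic.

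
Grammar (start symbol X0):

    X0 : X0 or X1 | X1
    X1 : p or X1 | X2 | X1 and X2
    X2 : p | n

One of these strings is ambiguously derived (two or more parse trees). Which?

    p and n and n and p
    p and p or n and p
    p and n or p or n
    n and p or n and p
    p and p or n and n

p and n or p or n

p and n and n and p: 1 tree
p and p or n and p: 1 tree
p and n or p or n: 2 trees
n and p or n and p: 1 tree
p and p or n and n: 1 tree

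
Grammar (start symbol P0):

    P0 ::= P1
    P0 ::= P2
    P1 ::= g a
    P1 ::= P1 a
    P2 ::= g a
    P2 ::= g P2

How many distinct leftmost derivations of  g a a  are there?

1

Parse trees for g a a:
  [P0 [P1 [P1 g a] a]]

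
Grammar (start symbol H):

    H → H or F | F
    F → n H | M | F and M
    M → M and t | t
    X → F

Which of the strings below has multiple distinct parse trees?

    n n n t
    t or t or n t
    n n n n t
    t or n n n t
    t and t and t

t and t and t

n n n t: 1 tree
t or t or n t: 1 tree
n n n n t: 1 tree
t or n n n t: 1 tree
t and t and t: 4 trees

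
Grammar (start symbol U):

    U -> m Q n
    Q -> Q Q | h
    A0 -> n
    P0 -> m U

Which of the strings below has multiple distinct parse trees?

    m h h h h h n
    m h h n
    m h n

m h h h h h n

m h h h h h n: 14 trees
m h h n: 1 tree
m h n: 1 tree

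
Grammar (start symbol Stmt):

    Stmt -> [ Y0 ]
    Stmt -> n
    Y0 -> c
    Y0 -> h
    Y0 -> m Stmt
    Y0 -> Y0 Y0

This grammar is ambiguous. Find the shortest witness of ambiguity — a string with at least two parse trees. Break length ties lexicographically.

[ c c c ]

length 1: no string has ≥2 trees
length 3: no string has ≥2 trees
length 4: no string has ≥2 trees
length 5: [ c c c ] has 2 parse trees

Two derivations of [ c c c ]:
  Stmt ⇒ [ Y0 ] ⇒ [ Y0 Y0 ] ⇒ [ c Y0 ] ⇒ [ c Y0 Y0 ] ⇒ [ c c Y0 ] ⇒ [ c c c ]
  Stmt ⇒ [ Y0 ] ⇒ [ Y0 Y0 ] ⇒ [ Y0 Y0 Y0 ] ⇒ [ c Y0 Y0 ] ⇒ [ c c Y0 ] ⇒ [ c c c ]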